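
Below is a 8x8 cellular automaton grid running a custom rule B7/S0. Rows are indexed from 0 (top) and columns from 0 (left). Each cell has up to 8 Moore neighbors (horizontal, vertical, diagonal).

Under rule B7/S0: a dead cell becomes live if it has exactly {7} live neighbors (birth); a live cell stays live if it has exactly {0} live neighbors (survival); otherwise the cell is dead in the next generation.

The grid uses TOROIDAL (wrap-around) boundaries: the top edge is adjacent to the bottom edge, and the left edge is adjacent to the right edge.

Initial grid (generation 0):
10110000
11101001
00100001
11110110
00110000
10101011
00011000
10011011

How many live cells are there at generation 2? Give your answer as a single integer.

Simulating step by step:
Generation 0 (given above): 30 live cells
Generation 1: 1 live cells
00000000
00000000
01000000
00000000
00000000
00000000
00000000
00000000
Generation 2: 1 live cells
00000000
00000000
01000000
00000000
00000000
00000000
00000000
00000000
Population at generation 2: 1

Answer: 1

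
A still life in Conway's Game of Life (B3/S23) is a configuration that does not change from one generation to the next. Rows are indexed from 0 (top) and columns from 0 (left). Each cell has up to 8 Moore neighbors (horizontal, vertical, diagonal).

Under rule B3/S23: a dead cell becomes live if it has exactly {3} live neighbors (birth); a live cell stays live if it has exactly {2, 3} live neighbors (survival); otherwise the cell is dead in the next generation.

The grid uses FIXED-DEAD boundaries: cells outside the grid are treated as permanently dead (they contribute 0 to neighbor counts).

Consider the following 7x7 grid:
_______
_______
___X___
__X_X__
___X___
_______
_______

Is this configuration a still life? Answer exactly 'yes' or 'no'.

Answer: yes

Derivation:
Compute generation 1 and compare to generation 0 (given above):
Generation 1:
_______
_______
___X___
__X_X__
___X___
_______
_______
The grids are IDENTICAL -> still life.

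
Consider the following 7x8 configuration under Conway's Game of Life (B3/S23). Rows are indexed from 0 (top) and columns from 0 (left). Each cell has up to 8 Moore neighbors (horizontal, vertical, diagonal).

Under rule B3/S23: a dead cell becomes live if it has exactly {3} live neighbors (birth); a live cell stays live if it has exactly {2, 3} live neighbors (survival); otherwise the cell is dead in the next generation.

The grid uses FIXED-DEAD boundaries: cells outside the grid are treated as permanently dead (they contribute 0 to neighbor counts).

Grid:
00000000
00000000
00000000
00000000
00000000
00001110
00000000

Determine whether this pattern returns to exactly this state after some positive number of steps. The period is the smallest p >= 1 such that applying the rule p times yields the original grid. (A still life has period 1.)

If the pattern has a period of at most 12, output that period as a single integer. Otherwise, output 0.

Answer: 2

Derivation:
Simulating and comparing each generation to the original:
Gen 0 (original, given above): 3 live cells
Gen 1: 3 live cells, differs from original
Gen 2: 3 live cells, MATCHES original -> period = 2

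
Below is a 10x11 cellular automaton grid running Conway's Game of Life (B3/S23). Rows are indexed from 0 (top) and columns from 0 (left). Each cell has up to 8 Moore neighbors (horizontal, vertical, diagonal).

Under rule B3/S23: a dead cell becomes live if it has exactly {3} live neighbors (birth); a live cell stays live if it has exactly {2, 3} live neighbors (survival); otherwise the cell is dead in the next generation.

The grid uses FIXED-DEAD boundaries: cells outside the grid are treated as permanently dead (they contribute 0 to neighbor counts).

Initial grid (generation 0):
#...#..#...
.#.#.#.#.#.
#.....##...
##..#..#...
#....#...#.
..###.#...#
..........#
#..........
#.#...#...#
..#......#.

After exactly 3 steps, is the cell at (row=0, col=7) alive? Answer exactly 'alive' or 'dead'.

Answer: alive

Derivation:
Simulating step by step:
Generation 0 (given above): 31 live cells
Generation 1: 30 live cells
....#.#.#..
##..##.#...
#.#.##.#...
##...#.##..
#.#..##....
...###...##
...#.......
.#.........
...........
.#.........
Generation 2: 27 live cells
....#.##...
##.....##..
..##...#...
#.##...##..
#.##...###.
..##.##....
..##.......
...........
...........
...........
Generation 3: 20 live cells
......###..
.###....#..
#..#..#....
....#.#..#.
.........#.
......###..
..###......
...........
...........
...........

Cell (0,7) at generation 3: 1 -> alive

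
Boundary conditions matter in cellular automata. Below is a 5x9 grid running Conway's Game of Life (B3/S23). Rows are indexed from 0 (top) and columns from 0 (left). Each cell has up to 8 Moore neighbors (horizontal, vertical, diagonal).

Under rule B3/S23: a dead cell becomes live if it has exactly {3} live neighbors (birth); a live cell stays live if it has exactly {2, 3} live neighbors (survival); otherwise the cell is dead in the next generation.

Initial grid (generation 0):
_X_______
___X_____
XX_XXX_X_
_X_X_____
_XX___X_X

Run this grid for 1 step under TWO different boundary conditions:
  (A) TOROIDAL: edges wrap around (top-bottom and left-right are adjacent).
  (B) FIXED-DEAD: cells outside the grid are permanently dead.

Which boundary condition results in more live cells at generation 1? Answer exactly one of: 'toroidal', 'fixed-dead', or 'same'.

Answer: toroidal

Derivation:
Under TOROIDAL boundary, generation 1:
XX_______
XX_X_____
XX_X_____
___X_XXXX
_X_______
Population = 14

Under FIXED-DEAD boundary, generation 1:
_________
XX_X_____
XX_X_____
___X_XXX_
_XX______
Population = 12

Comparison: toroidal=14, fixed-dead=12 -> toroidal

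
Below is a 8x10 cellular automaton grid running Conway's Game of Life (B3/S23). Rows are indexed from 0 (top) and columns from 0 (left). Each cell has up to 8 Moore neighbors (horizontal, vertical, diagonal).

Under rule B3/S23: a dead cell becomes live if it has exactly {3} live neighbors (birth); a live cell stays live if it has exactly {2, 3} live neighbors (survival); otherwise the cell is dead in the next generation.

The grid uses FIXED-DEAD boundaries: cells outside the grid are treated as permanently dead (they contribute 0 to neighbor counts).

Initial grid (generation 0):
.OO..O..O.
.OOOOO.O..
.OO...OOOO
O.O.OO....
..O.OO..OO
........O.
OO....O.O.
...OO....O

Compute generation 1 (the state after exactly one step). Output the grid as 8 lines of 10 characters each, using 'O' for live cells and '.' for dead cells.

Simulating step by step:
Generation 0 (given above): 33 live cells
Generation 1: 23 live cells
(generation 1 grid is the final answer)

Answer: .O...OO...
O...OO...O
O......OO.
..O.O.....
.O..OO..OO
.O...O..O.
.......OOO
..........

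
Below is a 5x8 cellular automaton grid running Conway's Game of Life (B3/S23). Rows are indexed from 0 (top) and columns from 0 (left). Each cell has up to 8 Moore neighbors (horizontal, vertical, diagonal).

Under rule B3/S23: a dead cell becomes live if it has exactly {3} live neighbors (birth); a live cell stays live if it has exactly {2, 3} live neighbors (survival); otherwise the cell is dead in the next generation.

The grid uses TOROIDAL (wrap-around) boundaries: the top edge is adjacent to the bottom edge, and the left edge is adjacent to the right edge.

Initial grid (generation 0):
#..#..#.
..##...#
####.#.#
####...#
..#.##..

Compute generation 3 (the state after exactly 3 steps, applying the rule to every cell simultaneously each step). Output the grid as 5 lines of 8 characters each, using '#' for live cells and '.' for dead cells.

Answer: .....#.#
........
.....#..
....##..
...##...

Derivation:
Simulating step by step:
Generation 0 (given above): 20 live cells
Generation 1: 9 live cells
.#...###
........
........
.....#.#
....###.
Generation 2: 7 live cells
....#..#
......#.
........
....##..
#...#...
Generation 3: 7 live cells
(generation 3 grid is the final answer)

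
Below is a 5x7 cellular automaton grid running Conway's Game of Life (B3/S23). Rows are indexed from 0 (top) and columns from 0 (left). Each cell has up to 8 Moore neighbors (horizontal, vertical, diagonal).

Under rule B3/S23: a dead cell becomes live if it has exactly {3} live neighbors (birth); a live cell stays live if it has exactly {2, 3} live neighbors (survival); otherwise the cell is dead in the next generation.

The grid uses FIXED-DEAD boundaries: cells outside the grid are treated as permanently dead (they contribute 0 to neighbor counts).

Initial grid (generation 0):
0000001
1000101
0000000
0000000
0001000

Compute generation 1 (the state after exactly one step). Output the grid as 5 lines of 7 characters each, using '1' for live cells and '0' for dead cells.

Answer: 0000010
0000010
0000000
0000000
0000000

Derivation:
Simulating step by step:
Generation 0 (given above): 5 live cells
Generation 1: 2 live cells
(generation 1 grid is the final answer)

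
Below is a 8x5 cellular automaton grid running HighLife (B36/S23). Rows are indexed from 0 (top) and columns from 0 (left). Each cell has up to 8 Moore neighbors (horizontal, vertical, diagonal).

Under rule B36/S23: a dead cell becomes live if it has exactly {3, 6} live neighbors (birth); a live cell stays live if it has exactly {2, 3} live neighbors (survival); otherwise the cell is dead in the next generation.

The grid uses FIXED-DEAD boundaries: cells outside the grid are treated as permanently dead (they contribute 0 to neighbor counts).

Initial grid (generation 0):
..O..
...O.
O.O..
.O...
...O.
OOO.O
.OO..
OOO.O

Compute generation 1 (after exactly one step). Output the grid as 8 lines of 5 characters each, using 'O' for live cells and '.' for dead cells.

Answer: .....
.OOO.
.OO..
.OO..
O..O.
O....
.....
O.OO.

Derivation:
Simulating step by step:
Generation 0 (given above): 16 live cells
Generation 1: 13 live cells
(generation 1 grid is the final answer)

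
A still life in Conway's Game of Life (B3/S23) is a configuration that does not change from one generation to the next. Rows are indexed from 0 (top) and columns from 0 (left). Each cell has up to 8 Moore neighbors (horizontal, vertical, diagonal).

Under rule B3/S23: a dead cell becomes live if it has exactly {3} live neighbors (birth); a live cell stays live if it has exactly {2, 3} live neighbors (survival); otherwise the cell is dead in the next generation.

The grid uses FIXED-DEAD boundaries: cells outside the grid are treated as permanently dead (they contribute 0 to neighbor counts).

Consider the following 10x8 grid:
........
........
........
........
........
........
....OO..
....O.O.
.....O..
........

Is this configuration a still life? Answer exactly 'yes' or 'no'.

Answer: yes

Derivation:
Compute generation 1 and compare to generation 0 (given above):
Generation 1:
........
........
........
........
........
........
....OO..
....O.O.
.....O..
........
The grids are IDENTICAL -> still life.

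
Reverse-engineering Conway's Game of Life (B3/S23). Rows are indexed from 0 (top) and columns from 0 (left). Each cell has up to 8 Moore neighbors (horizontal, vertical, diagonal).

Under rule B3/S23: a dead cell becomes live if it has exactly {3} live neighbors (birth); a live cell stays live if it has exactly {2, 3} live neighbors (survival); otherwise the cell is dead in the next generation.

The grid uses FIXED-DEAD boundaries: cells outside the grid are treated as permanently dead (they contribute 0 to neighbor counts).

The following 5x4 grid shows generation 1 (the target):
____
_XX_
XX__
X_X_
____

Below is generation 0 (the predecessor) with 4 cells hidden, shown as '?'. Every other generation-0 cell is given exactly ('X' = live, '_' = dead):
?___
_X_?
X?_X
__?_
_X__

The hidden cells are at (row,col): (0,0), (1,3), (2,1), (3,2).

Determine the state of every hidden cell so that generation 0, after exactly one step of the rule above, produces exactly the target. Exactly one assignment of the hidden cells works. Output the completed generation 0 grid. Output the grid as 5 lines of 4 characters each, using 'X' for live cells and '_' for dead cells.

Hidden generation-0 cells (in order): (0,0), (1,3), (2,1), (3,2).
A hidden cell only influences target cells in its own 3x3 neighborhood. Try each of the 2^4 = 16 assignments, step the completed generation 0 forward once under B3/S23, and compare with the target:
  (0,0)=_ (1,3)=_ (2,1)=_ (3,2)=_ -> step gives (1,1)='_' but target has 'X' -> reject
  (0,0)=_ (1,3)=_ (2,1)=_ (3,2)=X -> step gives (1,1)='_' but target has 'X' -> reject
  (0,0)=_ (1,3)=_ (2,1)=X (3,2)=_ -> step gives (1,0)='X' but target has '_' -> reject
  (0,0)=_ (1,3)=_ (2,1)=X (3,2)=X -> step gives (1,0)='X' but target has '_' -> reject
  (0,0)=_ (1,3)=X (2,1)=_ (3,2)=_ -> step gives (1,1)='_' but target has 'X' -> reject
  (0,0)=_ (1,3)=X (2,1)=_ (3,2)=X -> step gives (1,1)='_' but target has 'X' -> reject
  (0,0)=_ (1,3)=X (2,1)=X (3,2)=_ -> step gives (1,0)='X' but target has '_' -> reject
  (0,0)=_ (1,3)=X (2,1)=X (3,2)=X -> step gives (1,0)='X' but target has '_' -> reject
  (0,0)=X (1,3)=_ (2,1)=_ (3,2)=_ -> step gives (1,0)='X' but target has '_' -> reject
  (0,0)=X (1,3)=_ (2,1)=_ (3,2)=X -> step gives (1,0)='X' but target has '_' -> reject
  (0,0)=X (1,3)=_ (2,1)=X (3,2)=_ -> step gives (2,2)='X' but target has '_' -> reject
  (0,0)=X (1,3)=_ (2,1)=X (3,2)=X -> step reproduces the target at every cell -> ACCEPT
  (0,0)=X (1,3)=X (2,1)=_ (3,2)=_ -> step gives (1,0)='X' but target has '_' -> reject
  (0,0)=X (1,3)=X (2,1)=_ (3,2)=X -> step gives (1,0)='X' but target has '_' -> reject
  (0,0)=X (1,3)=X (2,1)=X (3,2)=_ -> step gives (1,2)='_' but target has 'X' -> reject
  (0,0)=X (1,3)=X (2,1)=X (3,2)=X -> step gives (1,2)='_' but target has 'X' -> reject
Unique solution: (0,0)=live, (1,3)=dead, (2,1)=live, (3,2)=live.
Check: live-neighbor counts of every cell in the completed generation 0:
1210
4331
2341
3432
1121
Applying B3/S23 to generation 0 with these counts gives:
____
_XX_
XX__
X_X_
____
which matches the target exactly.

Answer: X___
_X__
XX_X
__X_
_X__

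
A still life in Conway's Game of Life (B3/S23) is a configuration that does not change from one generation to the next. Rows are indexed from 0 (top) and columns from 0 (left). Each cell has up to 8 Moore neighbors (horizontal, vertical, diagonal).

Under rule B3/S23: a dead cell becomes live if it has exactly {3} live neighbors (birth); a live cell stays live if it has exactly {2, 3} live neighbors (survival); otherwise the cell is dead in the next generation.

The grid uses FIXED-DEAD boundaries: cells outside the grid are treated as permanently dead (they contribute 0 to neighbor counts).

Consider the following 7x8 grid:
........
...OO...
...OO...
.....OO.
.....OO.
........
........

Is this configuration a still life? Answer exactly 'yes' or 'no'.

Answer: no

Derivation:
Compute generation 1 and compare to generation 0 (given above):
Generation 1:
........
...OO...
...O....
......O.
.....OO.
........
........
Cell (2,4) differs: gen0=1 vs gen1=0 -> NOT a still life.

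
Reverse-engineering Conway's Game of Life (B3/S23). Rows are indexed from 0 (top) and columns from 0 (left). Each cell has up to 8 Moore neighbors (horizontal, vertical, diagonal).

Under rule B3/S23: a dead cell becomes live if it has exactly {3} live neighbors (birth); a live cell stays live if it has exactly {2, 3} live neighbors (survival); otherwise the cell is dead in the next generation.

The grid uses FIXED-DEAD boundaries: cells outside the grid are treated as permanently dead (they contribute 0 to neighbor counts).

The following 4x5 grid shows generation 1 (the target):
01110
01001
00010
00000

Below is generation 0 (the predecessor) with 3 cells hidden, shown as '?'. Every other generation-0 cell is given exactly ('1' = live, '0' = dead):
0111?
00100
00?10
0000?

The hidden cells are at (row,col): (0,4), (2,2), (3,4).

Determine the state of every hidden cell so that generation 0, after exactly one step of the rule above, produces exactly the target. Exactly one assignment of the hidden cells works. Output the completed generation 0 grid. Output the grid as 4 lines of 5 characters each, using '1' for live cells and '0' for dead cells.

Answer: 01111
00100
00010
00001

Derivation:
Hidden generation-0 cells (in order): (0,4), (2,2), (3,4).
A hidden cell only influences target cells in its own 3x3 neighborhood. Try each of the 2^3 = 8 assignments, step the completed generation 0 forward once under B3/S23, and compare with the target:
  (0,4)=0 (2,2)=0 (3,4)=0 -> step gives (1,4)='0' but target has '1' -> reject
  (0,4)=0 (2,2)=0 (3,4)=1 -> step gives (1,4)='0' but target has '1' -> reject
  (0,4)=0 (2,2)=1 (3,4)=0 -> step gives (1,1)='0' but target has '1' -> reject
  (0,4)=0 (2,2)=1 (3,4)=1 -> step gives (1,1)='0' but target has '1' -> reject
  (0,4)=1 (2,2)=0 (3,4)=0 -> step gives (2,3)='0' but target has '1' -> reject
  (0,4)=1 (2,2)=0 (3,4)=1 -> step reproduces the target at every cell -> ACCEPT
  (0,4)=1 (2,2)=1 (3,4)=0 -> step gives (1,1)='0' but target has '1' -> reject
  (0,4)=1 (2,2)=1 (3,4)=1 -> step gives (1,1)='0' but target has '1' -> reject
Unique solution: (0,4)=live, (2,2)=dead, (3,4)=live.
Check: live-neighbor counts of every cell in the completed generation 0:
12331
13453
01222
00121
Applying B3/S23 to generation 0 with these counts gives:
01110
01001
00010
00000
which matches the target exactly.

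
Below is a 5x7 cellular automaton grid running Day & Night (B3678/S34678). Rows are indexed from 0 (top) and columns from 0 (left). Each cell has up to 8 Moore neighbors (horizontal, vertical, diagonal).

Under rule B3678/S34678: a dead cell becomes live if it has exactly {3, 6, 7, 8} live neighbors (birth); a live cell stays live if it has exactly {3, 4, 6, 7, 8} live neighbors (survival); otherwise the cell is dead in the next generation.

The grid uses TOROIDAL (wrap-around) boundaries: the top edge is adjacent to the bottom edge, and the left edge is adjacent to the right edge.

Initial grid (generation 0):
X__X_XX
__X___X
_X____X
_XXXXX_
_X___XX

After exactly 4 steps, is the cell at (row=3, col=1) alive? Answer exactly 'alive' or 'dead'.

Answer: alive

Derivation:
Simulating step by step:
Generation 0 (given above): 16 live cells
Generation 1: 15 live cells
XXX_XX_
_X____X
_X__X__
_XX_XX_
_X__X__
Generation 2: 18 live cells
XXXX_XX
_X_XX__
_X_X___
XXX_XX_
____X_X
Generation 3: 26 live cells
XXXX_XX
_XXXXXX
_XXX_X_
XXX_XXX
XX__XX_
Generation 4: 24 live cells
XXX_XXX
XXXXX__
XXXXXXX
_X_____
XXX__XX

Cell (3,1) at generation 4: 1 -> alive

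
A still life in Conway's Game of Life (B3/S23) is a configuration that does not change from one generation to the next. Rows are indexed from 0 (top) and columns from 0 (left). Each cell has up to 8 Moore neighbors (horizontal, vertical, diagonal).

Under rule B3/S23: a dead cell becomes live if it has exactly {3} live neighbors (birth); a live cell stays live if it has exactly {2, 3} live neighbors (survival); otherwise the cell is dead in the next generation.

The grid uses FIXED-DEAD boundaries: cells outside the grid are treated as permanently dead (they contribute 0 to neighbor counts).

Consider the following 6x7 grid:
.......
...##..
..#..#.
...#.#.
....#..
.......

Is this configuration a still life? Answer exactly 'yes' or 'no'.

Answer: yes

Derivation:
Compute generation 1 and compare to generation 0 (given above):
Generation 1:
.......
...##..
..#..#.
...#.#.
....#..
.......
The grids are IDENTICAL -> still life.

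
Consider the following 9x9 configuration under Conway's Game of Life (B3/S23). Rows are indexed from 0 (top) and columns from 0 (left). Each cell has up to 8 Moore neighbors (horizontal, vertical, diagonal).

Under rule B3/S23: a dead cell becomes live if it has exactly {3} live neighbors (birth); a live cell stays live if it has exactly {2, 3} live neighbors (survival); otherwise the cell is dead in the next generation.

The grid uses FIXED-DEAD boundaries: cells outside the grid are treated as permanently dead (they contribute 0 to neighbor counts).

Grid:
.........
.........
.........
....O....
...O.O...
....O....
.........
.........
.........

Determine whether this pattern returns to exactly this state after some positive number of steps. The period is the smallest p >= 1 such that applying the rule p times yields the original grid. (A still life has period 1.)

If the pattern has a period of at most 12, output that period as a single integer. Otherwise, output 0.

Simulating and comparing each generation to the original:
Gen 0 (original, given above): 4 live cells
Gen 1: 4 live cells, MATCHES original -> period = 1

Answer: 1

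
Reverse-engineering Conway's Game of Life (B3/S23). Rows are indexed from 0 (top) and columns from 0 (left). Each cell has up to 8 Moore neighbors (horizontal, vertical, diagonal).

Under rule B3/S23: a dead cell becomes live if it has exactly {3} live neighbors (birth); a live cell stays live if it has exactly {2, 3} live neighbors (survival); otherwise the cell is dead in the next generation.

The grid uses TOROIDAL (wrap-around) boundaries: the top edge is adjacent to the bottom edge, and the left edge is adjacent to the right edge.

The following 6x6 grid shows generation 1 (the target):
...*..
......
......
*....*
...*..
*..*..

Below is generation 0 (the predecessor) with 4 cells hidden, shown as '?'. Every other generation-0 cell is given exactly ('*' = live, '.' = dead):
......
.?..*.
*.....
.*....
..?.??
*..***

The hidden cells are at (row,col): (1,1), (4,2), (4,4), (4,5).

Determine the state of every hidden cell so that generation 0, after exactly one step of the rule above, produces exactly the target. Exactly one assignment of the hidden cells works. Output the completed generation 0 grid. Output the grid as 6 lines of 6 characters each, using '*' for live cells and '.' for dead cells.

Hidden generation-0 cells (in order): (1,1), (4,2), (4,4), (4,5).
A hidden cell only influences target cells in its own 3x3 neighborhood. Try each of the 2^4 = 16 assignments, step the completed generation 0 forward once under B3/S23, and compare with the target:
  (1,1)=. (4,2)=. (4,4)=. (4,5)=. -> step gives (3,0)='.' but target has '*' -> reject
  (1,1)=. (4,2)=. (4,4)=. (4,5)=* -> step gives (3,5)='.' but target has '*' -> reject
  (1,1)=. (4,2)=. (4,4)=* (4,5)=. -> step gives (3,0)='.' but target has '*' -> reject
  (1,1)=. (4,2)=. (4,4)=* (4,5)=* -> step reproduces the target at every cell -> ACCEPT
  (1,1)=. (4,2)=* (4,4)=. (4,5)=. -> step gives (3,0)='.' but target has '*' -> reject
  (1,1)=. (4,2)=* (4,4)=. (4,5)=* -> step gives (3,1)='*' but target has '.' -> reject
  (1,1)=. (4,2)=* (4,4)=* (4,5)=. -> step gives (3,0)='.' but target has '*' -> reject
  (1,1)=. (4,2)=* (4,4)=* (4,5)=* -> step gives (3,1)='*' but target has '.' -> reject
  (1,1)=* (4,2)=. (4,4)=. (4,5)=. -> step gives (0,0)='*' but target has '.' -> reject
  (1,1)=* (4,2)=. (4,4)=. (4,5)=* -> step gives (0,0)='*' but target has '.' -> reject
  (1,1)=* (4,2)=. (4,4)=* (4,5)=. -> step gives (0,0)='*' but target has '.' -> reject
  (1,1)=* (4,2)=. (4,4)=* (4,5)=* -> step gives (0,0)='*' but target has '.' -> reject
  (1,1)=* (4,2)=* (4,4)=. (4,5)=. -> step gives (0,0)='*' but target has '.' -> reject
  (1,1)=* (4,2)=* (4,4)=. (4,5)=* -> step gives (0,0)='*' but target has '.' -> reject
  (1,1)=* (4,2)=* (4,4)=* (4,5)=. -> step gives (0,0)='*' but target has '.' -> reject
  (1,1)=* (4,2)=* (4,4)=* (4,5)=* -> step gives (0,0)='*' but target has '.' -> reject
Unique solution: (1,1)=dead, (4,2)=dead, (4,4)=live, (4,5)=live.
Check: live-neighbor counts of every cell in the completed generation 0:
211344
110102
121112
311123
422344
211244
Applying B3/S23 to generation 0 with these counts gives:
...*..
......
......
*....*
...*..
*..*..
which matches the target exactly.

Answer: ......
....*.
*.....
.*....
....**
*..***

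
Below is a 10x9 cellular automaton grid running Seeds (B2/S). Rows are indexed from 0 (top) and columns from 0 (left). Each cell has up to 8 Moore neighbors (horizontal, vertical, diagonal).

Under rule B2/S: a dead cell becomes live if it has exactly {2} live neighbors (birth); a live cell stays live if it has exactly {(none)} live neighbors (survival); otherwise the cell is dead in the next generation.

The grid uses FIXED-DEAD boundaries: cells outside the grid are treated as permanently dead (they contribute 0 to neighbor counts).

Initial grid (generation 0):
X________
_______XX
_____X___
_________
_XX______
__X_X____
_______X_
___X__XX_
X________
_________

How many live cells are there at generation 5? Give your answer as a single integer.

Answer: 20

Derivation:
Simulating step by step:
Generation 0 (given above): 13 live cells
Generation 1: 15 live cells
_______XX
______X__
______XXX
_XX______
_________
_________
__X_XX__X
________X
______XX_
_________
Generation 2: 19 live cells
______X__
_____X___
_XX__X___
______X_X
_XX______
___XXX___
___X___X_
___XX____
________X
______XX_
Generation 3: 23 live cells
_____X___
_XX_X____
____X__X_
X__X_X_X_
______XX_
_X____X__
______X__
__X____XX
___XXXX__
________X
Generation 4: 20 live cells
_XXXX____
______X__
X_______X
_________
XXX_X___X
_________
_XX__X__X
_________
__X______
___X__XX_
Generation 5: 20 live cells
_____X___
X___XX_X_
_______X_
__XX___XX
___X_____
____XX_XX
_________
___X_____
___X__XX_
__X______
Population at generation 5: 20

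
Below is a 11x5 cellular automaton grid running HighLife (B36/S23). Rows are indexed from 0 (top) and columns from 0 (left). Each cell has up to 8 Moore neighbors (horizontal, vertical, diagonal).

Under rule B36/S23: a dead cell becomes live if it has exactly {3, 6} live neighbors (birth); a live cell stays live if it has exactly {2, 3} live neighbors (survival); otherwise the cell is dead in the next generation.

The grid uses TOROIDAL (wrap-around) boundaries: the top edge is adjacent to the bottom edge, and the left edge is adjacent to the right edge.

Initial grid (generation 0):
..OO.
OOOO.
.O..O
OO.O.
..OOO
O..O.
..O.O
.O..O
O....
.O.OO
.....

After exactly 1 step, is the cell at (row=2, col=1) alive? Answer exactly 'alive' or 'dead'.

Simulating step by step:
Generation 0 (given above): 24 live cells
Generation 1: 20 live cells
...OO
O....
O.O..
.O...
.....
OO...
.OO.O
.O.OO
.OOO.
O...O
....O

Cell (2,1) at generation 1: 0 -> dead

Answer: dead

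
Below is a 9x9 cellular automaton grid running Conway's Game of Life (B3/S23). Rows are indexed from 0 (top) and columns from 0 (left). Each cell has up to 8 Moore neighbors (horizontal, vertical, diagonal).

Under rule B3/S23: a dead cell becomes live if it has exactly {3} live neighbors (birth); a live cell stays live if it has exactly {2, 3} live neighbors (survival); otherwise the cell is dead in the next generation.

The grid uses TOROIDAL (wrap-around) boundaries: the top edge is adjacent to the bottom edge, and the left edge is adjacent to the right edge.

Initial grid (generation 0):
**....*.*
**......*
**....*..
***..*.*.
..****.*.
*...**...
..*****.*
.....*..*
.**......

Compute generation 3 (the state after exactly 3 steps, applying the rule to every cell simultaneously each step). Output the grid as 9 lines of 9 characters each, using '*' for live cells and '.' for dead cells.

Answer: ..*....**
.*....*..
*.....*.*
*........
*.*...***
.**..***.
.**..**..
.**......
..*.....*

Derivation:
Simulating step by step:
Generation 0 (given above): 33 live cells
Generation 1: 27 live cells
.......**
..*......
......**.
*....*.*.
*.*......
.*.....**
*..*..***
**...***.
.**....**
Generation 2: 23 live cells
***....**
......*.*
......***
.*.....*.
*.....**.
.**...*..
..*..*...
.....*...
.**......
Generation 3: 27 live cells
(generation 3 grid is the final answer)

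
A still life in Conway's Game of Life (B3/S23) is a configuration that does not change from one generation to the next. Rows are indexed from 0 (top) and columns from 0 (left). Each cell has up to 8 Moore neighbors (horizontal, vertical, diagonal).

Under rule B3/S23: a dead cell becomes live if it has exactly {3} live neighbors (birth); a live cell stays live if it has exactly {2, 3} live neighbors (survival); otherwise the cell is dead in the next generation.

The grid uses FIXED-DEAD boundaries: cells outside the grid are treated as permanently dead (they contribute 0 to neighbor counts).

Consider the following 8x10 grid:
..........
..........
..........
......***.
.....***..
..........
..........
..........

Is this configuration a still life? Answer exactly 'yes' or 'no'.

Answer: no

Derivation:
Compute generation 1 and compare to generation 0 (given above):
Generation 1:
..........
..........
.......*..
.....*..*.
.....*..*.
......*...
..........
..........
Cell (2,7) differs: gen0=0 vs gen1=1 -> NOT a still life.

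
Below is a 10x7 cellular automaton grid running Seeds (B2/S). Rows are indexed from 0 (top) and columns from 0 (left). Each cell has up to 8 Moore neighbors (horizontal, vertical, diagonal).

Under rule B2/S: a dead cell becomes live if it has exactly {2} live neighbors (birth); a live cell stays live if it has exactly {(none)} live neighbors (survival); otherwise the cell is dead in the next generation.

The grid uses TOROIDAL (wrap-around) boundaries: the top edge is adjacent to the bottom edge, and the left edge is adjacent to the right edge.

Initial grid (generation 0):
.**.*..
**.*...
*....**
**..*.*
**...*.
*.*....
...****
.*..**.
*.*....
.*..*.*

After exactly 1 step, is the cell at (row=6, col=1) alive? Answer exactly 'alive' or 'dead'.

Answer: dead

Derivation:
Simulating step by step:
Generation 0 (given above): 30 live cells
Generation 1: 5 live cells
......*
.......
...*...
..*....
...**..
.......
.......
.......
.......
.......

Cell (6,1) at generation 1: 0 -> dead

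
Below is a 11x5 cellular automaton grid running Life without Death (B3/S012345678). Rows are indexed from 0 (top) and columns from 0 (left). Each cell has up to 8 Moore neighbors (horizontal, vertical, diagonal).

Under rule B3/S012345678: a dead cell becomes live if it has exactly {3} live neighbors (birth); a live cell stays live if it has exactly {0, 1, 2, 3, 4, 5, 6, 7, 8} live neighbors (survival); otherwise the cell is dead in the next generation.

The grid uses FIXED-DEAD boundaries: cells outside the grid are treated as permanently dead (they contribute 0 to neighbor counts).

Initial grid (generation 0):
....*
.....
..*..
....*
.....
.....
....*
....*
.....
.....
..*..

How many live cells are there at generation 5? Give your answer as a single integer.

Answer: 6

Derivation:
Simulating step by step:
Generation 0 (given above): 6 live cells
Generation 1: 6 live cells
....*
.....
..*..
....*
.....
.....
....*
....*
.....
.....
..*..
Generation 2: 6 live cells
....*
.....
..*..
....*
.....
.....
....*
....*
.....
.....
..*..
Generation 3: 6 live cells
....*
.....
..*..
....*
.....
.....
....*
....*
.....
.....
..*..
Generation 4: 6 live cells
....*
.....
..*..
....*
.....
.....
....*
....*
.....
.....
..*..
Generation 5: 6 live cells
....*
.....
..*..
....*
.....
.....
....*
....*
.....
.....
..*..
Population at generation 5: 6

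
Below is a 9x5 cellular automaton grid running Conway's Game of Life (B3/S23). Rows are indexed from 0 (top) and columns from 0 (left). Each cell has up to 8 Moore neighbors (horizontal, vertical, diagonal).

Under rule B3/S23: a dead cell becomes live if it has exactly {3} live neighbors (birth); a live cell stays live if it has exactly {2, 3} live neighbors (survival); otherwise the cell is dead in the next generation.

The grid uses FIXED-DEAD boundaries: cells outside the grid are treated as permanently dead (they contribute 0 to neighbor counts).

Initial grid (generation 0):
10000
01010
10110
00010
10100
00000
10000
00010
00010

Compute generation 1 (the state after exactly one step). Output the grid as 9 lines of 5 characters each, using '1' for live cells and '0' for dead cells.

Simulating step by step:
Generation 0 (given above): 12 live cells
Generation 1: 8 live cells
(generation 1 grid is the final answer)

Answer: 00000
11010
01011
00010
00000
01000
00000
00000
00000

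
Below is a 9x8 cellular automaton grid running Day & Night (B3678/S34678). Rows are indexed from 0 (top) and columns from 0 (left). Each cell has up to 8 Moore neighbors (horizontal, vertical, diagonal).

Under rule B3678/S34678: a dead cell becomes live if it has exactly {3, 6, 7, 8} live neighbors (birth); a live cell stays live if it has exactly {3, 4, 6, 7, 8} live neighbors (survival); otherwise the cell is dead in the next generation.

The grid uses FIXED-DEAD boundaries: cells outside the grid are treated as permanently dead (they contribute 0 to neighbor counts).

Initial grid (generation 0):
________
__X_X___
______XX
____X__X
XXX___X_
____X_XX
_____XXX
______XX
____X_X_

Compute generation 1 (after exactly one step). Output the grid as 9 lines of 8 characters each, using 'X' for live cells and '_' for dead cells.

Answer: ________
________
___X_X__
_X___X_X
___X__X_
_X_____X
_____XX_
_______X
_____X_X

Derivation:
Simulating step by step:
Generation 0 (given above): 20 live cells
Generation 1: 14 live cells
(generation 1 grid is the final answer)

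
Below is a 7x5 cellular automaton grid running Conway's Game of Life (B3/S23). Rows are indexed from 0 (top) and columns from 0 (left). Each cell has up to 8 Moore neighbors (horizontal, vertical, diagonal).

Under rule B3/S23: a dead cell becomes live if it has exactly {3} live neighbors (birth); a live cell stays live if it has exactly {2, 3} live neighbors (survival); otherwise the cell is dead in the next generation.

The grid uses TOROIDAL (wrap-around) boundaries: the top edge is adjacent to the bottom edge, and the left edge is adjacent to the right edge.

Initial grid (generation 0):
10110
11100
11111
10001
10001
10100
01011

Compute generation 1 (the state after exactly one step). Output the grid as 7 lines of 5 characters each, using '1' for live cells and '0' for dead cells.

Simulating step by step:
Generation 0 (given above): 20 live cells
Generation 1: 3 live cells
(generation 1 grid is the final answer)

Answer: 00000
00000
00000
00100
00010
00100
00000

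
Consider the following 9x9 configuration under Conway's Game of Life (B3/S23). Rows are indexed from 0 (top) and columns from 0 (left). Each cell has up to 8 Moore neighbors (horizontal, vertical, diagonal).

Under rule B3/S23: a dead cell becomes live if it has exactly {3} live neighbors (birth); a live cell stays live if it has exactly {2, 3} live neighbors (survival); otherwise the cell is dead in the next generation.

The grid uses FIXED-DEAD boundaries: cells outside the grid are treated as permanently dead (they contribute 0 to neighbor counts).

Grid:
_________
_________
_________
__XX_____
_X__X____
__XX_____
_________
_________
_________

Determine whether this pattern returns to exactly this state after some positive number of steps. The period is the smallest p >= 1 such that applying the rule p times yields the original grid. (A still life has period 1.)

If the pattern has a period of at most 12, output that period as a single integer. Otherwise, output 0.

Simulating and comparing each generation to the original:
Gen 0 (original, given above): 6 live cells
Gen 1: 6 live cells, MATCHES original -> period = 1

Answer: 1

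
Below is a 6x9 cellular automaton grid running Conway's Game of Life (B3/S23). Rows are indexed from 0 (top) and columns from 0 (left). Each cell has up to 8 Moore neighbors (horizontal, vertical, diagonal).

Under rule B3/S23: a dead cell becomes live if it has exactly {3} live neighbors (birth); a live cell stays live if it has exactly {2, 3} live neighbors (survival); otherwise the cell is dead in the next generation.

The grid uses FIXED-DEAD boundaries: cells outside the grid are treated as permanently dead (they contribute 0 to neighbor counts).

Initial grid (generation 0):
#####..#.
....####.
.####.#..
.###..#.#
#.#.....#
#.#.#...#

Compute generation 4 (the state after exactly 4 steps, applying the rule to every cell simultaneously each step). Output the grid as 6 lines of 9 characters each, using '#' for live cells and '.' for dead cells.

Simulating step by step:
Generation 0 (given above): 27 live cells
Generation 1: 14 live cells
.####..#.
#......#.
.#.......
#...##...
#.......#
...#.....
Generation 2: 10 live cells
.###.....
#..#.....
##.......
##.......
....#....
.........
Generation 3: 8 live cells
.###.....
#..#.....
..#......
##.......
.........
.........
Generation 4: 7 live cells
(generation 4 grid is the final answer)

Answer: .###.....
...#.....
#.#......
.#.......
.........
.........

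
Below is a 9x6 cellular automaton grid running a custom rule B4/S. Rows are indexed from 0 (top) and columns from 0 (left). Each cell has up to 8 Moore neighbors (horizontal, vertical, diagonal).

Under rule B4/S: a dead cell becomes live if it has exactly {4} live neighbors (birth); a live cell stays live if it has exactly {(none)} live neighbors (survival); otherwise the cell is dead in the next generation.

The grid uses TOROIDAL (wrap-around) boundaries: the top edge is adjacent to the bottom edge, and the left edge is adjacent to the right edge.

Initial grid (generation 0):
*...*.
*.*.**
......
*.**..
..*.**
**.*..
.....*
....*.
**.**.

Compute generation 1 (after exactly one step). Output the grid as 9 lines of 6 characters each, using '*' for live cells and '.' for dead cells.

Simulating step by step:
Generation 0 (given above): 21 live cells
Generation 1: 7 live cells
(generation 1 grid is the final answer)

Answer: ......
......
.*.*.*
......
*.....
....**
......
.....*
......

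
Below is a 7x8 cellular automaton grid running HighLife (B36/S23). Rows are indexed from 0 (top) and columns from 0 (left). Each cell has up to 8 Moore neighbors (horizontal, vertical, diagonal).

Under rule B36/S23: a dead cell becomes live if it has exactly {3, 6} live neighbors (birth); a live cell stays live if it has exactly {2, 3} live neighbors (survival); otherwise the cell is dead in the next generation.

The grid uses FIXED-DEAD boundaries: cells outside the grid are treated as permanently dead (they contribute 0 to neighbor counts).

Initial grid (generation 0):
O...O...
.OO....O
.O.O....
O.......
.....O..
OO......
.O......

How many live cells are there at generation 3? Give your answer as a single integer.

Simulating step by step:
Generation 0 (given above): 12 live cells
Generation 1: 13 live cells
.O......
OOOO....
OO......
........
OO......
OO......
OO......
Generation 2: 8 live cells
OO......
........
O.......
........
OO......
..O.....
OO......
Generation 3: 7 live cells
........
OO......
........
OO......
.O......
..O.....
.O......
Population at generation 3: 7

Answer: 7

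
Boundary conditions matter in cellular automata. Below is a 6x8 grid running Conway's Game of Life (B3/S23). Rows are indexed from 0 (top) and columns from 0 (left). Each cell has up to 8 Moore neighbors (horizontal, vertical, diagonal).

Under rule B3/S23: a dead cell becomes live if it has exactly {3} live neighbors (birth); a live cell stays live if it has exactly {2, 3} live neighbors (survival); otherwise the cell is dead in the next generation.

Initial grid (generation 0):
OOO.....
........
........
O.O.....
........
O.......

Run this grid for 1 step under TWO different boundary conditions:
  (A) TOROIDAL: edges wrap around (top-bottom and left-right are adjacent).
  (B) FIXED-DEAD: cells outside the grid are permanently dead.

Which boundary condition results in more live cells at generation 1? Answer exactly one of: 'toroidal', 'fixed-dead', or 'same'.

Under TOROIDAL boundary, generation 1:
OO......
.O......
........
........
.O......
O.......
Population = 5

Under FIXED-DEAD boundary, generation 1:
.O......
.O......
........
........
.O......
........
Population = 3

Comparison: toroidal=5, fixed-dead=3 -> toroidal

Answer: toroidal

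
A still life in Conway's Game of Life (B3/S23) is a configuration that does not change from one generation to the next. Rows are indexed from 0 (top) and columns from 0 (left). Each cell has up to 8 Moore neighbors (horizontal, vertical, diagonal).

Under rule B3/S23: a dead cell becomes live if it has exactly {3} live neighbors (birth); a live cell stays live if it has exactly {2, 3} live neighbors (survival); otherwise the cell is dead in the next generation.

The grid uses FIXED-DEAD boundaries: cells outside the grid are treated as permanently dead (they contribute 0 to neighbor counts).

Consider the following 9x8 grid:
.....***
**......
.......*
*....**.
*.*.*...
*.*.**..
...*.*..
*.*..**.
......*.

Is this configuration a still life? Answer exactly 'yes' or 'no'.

Compute generation 1 and compare to generation 0 (given above):
Generation 1:
......*.
.......*
**....*.
.*...**.
*...*.*.
..*..*..
..**....
....***.
.....**.
Cell (0,5) differs: gen0=1 vs gen1=0 -> NOT a still life.

Answer: no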